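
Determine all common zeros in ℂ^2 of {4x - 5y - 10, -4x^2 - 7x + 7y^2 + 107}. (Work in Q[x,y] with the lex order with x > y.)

{(5, 2), (225/4, 43)}

Compute a lex Gröbner basis by Buchberger's algorithm.
f_1 = 4x - 5y - 10, LT = x.
f_2 = -4x^2 - 7x + 7y^2 + 107, LT = x^2.

S(f_1,f_2): lcm = x^2. S = -5/4xy - 17/4x + 7/4y^2 + 107/4.
  leading term xy: subtract (-5/16y)·f_1 from -5/4xy - 17/4x + 7/4y^2 + 107/4 → -17/4x + 3/16y^2 - 25/8y + 107/4
  leading term x: subtract (-17/16)·f_1 from -17/4x + 3/16y^2 - 25/8y + 107/4 → 3/16y^2 - 135/16y + 129/8
  leading term y^2: no divisor's leading term divides it; move 3/16y^2 to the remainder.
  leading term y: no divisor's leading term divides it; move -135/16y to the remainder.
  leading term 1: no divisor's leading term divides it; move 129/8 to the remainder.
  remainder 3/16y^2 - 135/16y + 129/8 ≠ 0; add h_3 = 3/16y^2 - 135/16y + 129/8 to the basis.

The other S-polynomials (S(f_1,h_3), S(f_2,h_3)) all reduce to 0 modulo the current basis, so we have a Gröbner basis.
Inter-reduce: drop elements whose leading term is divisible by another's, tail-reduce, and make monic.
Reduced Gröbner basis: {x - 5/4y - 5/2, y^2 - 45y + 86}.

The lex basis is triangular: the last element involves only y. Solving y^2 - 45y + 86 = 0 gives y ∈ {2, 43}; substituting each value into the earlier elements determines the remaining variables.
  y = 2: the earlier basis element becomes x - 5 = 0, giving x = 5 — point (5, 2).
  y = 43: the earlier basis element becomes x - 225/4 = 0, giving x = 225/4 — point (225/4, 43).
Each listed point satisfies every original equation (direct substitution).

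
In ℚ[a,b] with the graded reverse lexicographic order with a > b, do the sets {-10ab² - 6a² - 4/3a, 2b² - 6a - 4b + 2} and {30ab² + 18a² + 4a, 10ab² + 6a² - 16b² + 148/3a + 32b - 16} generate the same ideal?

For a fixed monomial order, each ideal has a unique reduced Gröbner basis; comparing bases decides equality.
Buchberger on the first generating set:
f_1 = -10ab² - 6a² - 4/3a, LT = ab².
f_2 = 2b² - 6a - 4b + 2, LT = b².

S(f_1,f_2): lcm = ab². S = 18/5a² + 2ab - 13/15a.
  leading term a²: no divisor's leading term divides it; move 18/5a² to the remainder.
  leading term ab: no divisor's leading term divides it; move 2ab to the remainder.
  leading term a: no divisor's leading term divides it; move -13/15a to the remainder.
  remainder 18/5a² + 2ab - 13/15a ≠ 0; add g_3 = 18/5a² + 2ab - 13/15a to the basis.

S(f_1,g_3): lcm = a²b². S = -5/9ab³ + ⅗a³ + 13/54ab² + 2/15a².
  leading term ab³: subtract (1/18b)·f_1 from -5/9ab³ + ⅗a³ + 13/54ab² + 2/15a² → ⅗a³ + ⅓a²b + 13/54ab² + 2/15a² + 2/27ab
  leading term a³: subtract (⅙a)·g_3 from ⅗a³ + ⅓a²b + 13/54ab² + 2/15a² + 2/27ab → 13/54ab² + 5/18a² + 2/27ab
  leading term ab²: subtract (-13/540)·f_1 from 13/54ab² + 5/18a² + 2/27ab → 2/15a² + 2/27ab - 13/405a
  leading term a²: subtract (1/27)·g_3 from 2/15a² + 2/27ab - 13/405a → 0
  remainder 0.

S(f_2,g_3): leading monomials are coprime, so the S-polynomial reduces to 0 (Buchberger's first criterion).
Every S-polynomial of the final basis reduces to 0, so we have a Gröbner basis.
Inter-reduce: drop elements whose leading term is divisible by another's, tail-reduce, and make monic.
Reduced Gröbner basis: {a² + 5/9ab - 13/54a, b² - 3a - 2b + 1}.

Buchberger on the second generating set:
h_1 = 30ab² + 18a² + 4a, LT = ab².
h_2 = 10ab² + 6a² - 16b² + 148/3a + 32b - 16, LT = ab².

S(h_1,h_2): lcm = ab². S = 8/5b² - 24/5a - 16/5b + 8/5.
  leading term b²: no divisor's leading term divides it; move 8/5b² to the remainder.
  leading term a: no divisor's leading term divides it; move -24/5a to the remainder.
  leading term b: no divisor's leading term divides it; move -16/5b to the remainder.
  leading term 1: no divisor's leading term divides it; move 8/5 to the remainder.
  remainder 8/5b² - 24/5a - 16/5b + 8/5 ≠ 0; add k_3 = 8/5b² - 24/5a - 16/5b + 8/5 to the basis.

S(h_1,k_3): lcm = ab². S = 18/5a² + 2ab - 13/15a.
  leading term a²: no divisor's leading term divides it; move 18/5a² to the remainder.
  leading term ab: no divisor's leading term divides it; move 2ab to the remainder.
  leading term a: no divisor's leading term divides it; move -13/15a to the remainder.
  remainder 18/5a² + 2ab - 13/15a ≠ 0; add k_4 = 18/5a² + 2ab - 13/15a to the basis.

S(h_2,k_3): lcm = ab². S = 18/5a² + 2ab - 8/5b² + 59/15a + 16/5b - 8/5.
  leading term a²: subtract (1)·k_4 from 18/5a² + 2ab - 8/5b² + 59/15a + 16/5b - 8/5 → -8/5b² + 24/5a + 16/5b - 8/5
  leading term b²: subtract (-1)·k_3 from -8/5b² + 24/5a + 16/5b - 8/5 → 0
  remainder 0.

S(h_1,k_4): lcm = a²b². S = -5/9ab³ + ⅗a³ + 13/54ab² + 2/15a².
  leading term ab³: subtract (-1/54b)·h_1 from -5/9ab³ + ⅗a³ + 13/54ab² + 2/15a² → ⅗a³ + ⅓a²b + 13/54ab² + 2/15a² + 2/27ab
  leading term a³: subtract (⅙a)·k_4 from ⅗a³ + ⅓a²b + 13/54ab² + 2/15a² + 2/27ab → 13/54ab² + 5/18a² + 2/27ab
  leading term ab²: subtract (13/1620)·h_1 from 13/54ab² + 5/18a² + 2/27ab → 2/15a² + 2/27ab - 13/405a
  leading term a²: subtract (1/27)·k_4 from 2/15a² + 2/27ab - 13/405a → 0
  remainder 0.

S(h_2,k_4): lcm = a²b². S = -5/9ab³ + ⅗a³ - 367/270ab² + 74/15a² + 16/5ab - 8/5a.
  leading term ab³: subtract (-1/54b)·h_1 from -5/9ab³ + ⅗a³ - 367/270ab² + 74/15a² + 16/5ab - 8/5a → ⅗a³ + ⅓a²b - 367/270ab² + 74/15a² + 442/135ab - 8/5a
  leading term a³: subtract (⅙a)·k_4 from ⅗a³ + ⅓a²b - 367/270ab² + 74/15a² + 442/135ab - 8/5a → -367/270ab² + 457/90a² + 442/135ab - 8/5a
  leading term ab²: subtract (-367/8100)·h_1 from -367/270ab² + 457/90a² + 442/135ab - 8/5a → 442/75a² + 442/135ab - 2873/2025a
  leading term a²: subtract (221/135)·k_4 from 442/75a² + 442/135ab - 2873/2025a → 0
  remainder 0.

S(k_3,k_4): leading monomials are coprime, so the S-polynomial reduces to 0 (Buchberger's first criterion).
Every S-polynomial of the final basis reduces to 0, so we have a Gröbner basis.
Inter-reduce: drop elements whose leading term is divisible by another's, tail-reduce, and make monic.
Reduced Gröbner basis: {a² + 5/9ab - 13/54a, b² - 3a - 2b + 1}.

These coincide, so the ideals are equal.

Yes, the ideals are equal.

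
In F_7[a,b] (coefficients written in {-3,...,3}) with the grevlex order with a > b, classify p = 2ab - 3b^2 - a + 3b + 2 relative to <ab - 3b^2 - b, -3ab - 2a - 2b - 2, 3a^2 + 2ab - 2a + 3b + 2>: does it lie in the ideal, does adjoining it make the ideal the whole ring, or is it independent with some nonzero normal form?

First compute the reduced Gröbner basis of I by Buchberger's algorithm.
f_1 = ab - 3b^2 - b, LT = ab.
f_2 = -3ab - 2a - 2b - 2, LT = ab.
f_3 = 3a^2 + 2ab - 2a + 3b + 2, LT = a^2.

S(f_1,f_2): lcm = ab. S = -3b^2 - 3a + 3b - 3.
  reduce S modulo (f_1, f_2, f_3):
  remainder -3b^2 - 3a + 3b - 3 ≠ 0; add h_4 = -3b^2 - 3a + 3b - 3 to the basis.

The other S-polynomials (S(f_1,f_3), S(f_2,f_3), S(f_1,h_4), S(f_2,h_4), S(f_3,h_4)) all reduce to 0 modulo the current basis, so we have a Gröbner basis.
Inter-reduce: drop elements whose leading term is divisible by another's, tail-reduce, and make monic.
Reduced Gröbner basis: {a^2 + 2a - b + 1, ab + 3a + 3b + 3, b^2 + a - b + 1}.
Label its elements g_1 = a^2 + 2a - b + 1, g_2 = ab + 3a + 3b + 3, g_3 = b^2 + a - b + 1.

Reduce p = 2ab - 3b^2 - a + 3b + 2 modulo G:
  leading term ab: subtract (2)·g_2 from 2ab - 3b^2 - a + 3b + 2 → -3b^2 - 3b + 3
  leading term b^2: subtract (-3)·g_3 from -3b^2 - 3b + 3 → 3a + b - 1
  leading term a: no divisor's leading term divides it; move 3a to the remainder.
  leading term b: no divisor's leading term divides it; move b to the remainder.
  leading term 1: no divisor's leading term divides it; move -1 to the remainder.
  normal form = 3a + b - 1.
The normal form is nonzero, so p ∉ I. Since p minus its normal form lies in I, I + (p) = I + (r) where r = 3a + b - 1; decide whether this ideal is the whole ring.
Run Buchberger on G together with r (pairs among the g_i already reduce to 0 since G is a Gröbner basis):
g_1 = a^2 + 2a - b + 1, LT = a^2.
g_2 = ab + 3a + 3b + 3, LT = ab.
g_3 = b^2 + a - b + 1, LT = b^2.
r = 3a + b - 1, LT = a.

S(g_1,r): lcm = a^2. S = 2ab - b + 1.
  reduce S modulo (g_1, g_2, g_3, r):
  remainder 2b ≠ 0; add m_5 = 2b to the basis.

S(g_2,r): lcm = ab. S = 2b^2 + 3a + b + 3.
  reduce S modulo (g_1, g_2, g_3, r, m_5):
  remainder -1 ≠ 0; add m_6 = -1 to the basis.

The other S-polynomials (S(g_1,g_2), S(g_1,g_3), S(g_2,g_3), S(g_3,r), S(g_1,m_5), S(g_2,m_5), S(g_3,m_5), S(r,m_5), S(g_1,m_6), S(g_2,m_6), S(g_3,m_6), S(r,m_6), S(m_5,m_6)) all reduce to 0 modulo the current basis, so we have a Gröbner basis.
Inter-reduce: drop elements whose leading term is divisible by another's, tail-reduce, and make monic.
Reduced Gröbner basis: {1}.
The reduced Gröbner basis of I + (p) is {1}: the ideal is the whole ring, so the enlarged system has no common solution — adjoining p is inconsistent.

Ideal membership is decidable via reduction modulo a Gröbner basis.

Adjoining 2ab - 3b^2 - a + 3b + 2 makes the ideal the whole ring: the system is inconsistent.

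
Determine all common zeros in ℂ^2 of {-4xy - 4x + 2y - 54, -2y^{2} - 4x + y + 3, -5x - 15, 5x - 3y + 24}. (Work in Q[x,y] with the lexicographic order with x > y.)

{(-3, 3)}

Compute a lex Gröbner basis by Buchberger's algorithm.
f_1 = -4xy - 4x + 2y - 54, LT = xy.
f_2 = -4x - 2y^{2} + y + 3, LT = x.
f_3 = -5x - 15, LT = x.
f_4 = 5x - 3y + 24, LT = x.

S(f_1,f_2): lcm = xy. S = x - \tfrac{1}{2}y^{3} + \tfrac{1}{4}y^{2} + \tfrac{1}{4}y + \tfrac{27}{2}.
  leading term x: subtract (-\tfrac{1}{4})·f_2 from x - \tfrac{1}{2}y^{3} + \tfrac{1}{4}y^{2} + \tfrac{1}{4}y + \tfrac{27}{2} → -\tfrac{1}{2}y^{3} - \tfrac{1}{4}y^{2} + \tfrac{1}{2}y + \tfrac{57}{4}
  leading term y^{3}: no divisor's leading term divides it; move -\tfrac{1}{2}y^{3} to the remainder.
  leading term y^{2}: no divisor's leading term divides it; move -\tfrac{1}{4}y^{2} to the remainder.
  leading term y: no divisor's leading term divides it; move \tfrac{1}{2}y to the remainder.
  leading term 1: no divisor's leading term divides it; move \tfrac{57}{4} to the remainder.
  remainder -\tfrac{1}{2}y^{3} - \tfrac{1}{4}y^{2} + \tfrac{1}{2}y + \tfrac{57}{4} ≠ 0; add h_5 = -\tfrac{1}{2}y^{3} - \tfrac{1}{4}y^{2} + \tfrac{1}{2}y + \tfrac{57}{4} to the basis.

S(f_1,f_3): lcm = xy. S = x - \tfrac{7}{2}y + \tfrac{27}{2}.
  leading term x: subtract (-\tfrac{1}{4})·f_2 from x - \tfrac{7}{2}y + \tfrac{27}{2} → -\tfrac{1}{2}y^{2} - \tfrac{13}{4}y + \tfrac{57}{4}
  leading term y^{2}: no divisor's leading term divides it; move -\tfrac{1}{2}y^{2} to the remainder.
  leading term y: no divisor's leading term divides it; move -\tfrac{13}{4}y to the remainder.
  leading term 1: no divisor's leading term divides it; move \tfrac{57}{4} to the remainder.
  remainder -\tfrac{1}{2}y^{2} - \tfrac{13}{4}y + \tfrac{57}{4} ≠ 0; add h_6 = -\tfrac{1}{2}y^{2} - \tfrac{13}{4}y + \tfrac{57}{4} to the basis.

S(f_1,f_4): lcm = xy. S = x + \tfrac{3}{5}y^{2} - \tfrac{53}{10}y + \tfrac{27}{2}.
  leading term x: subtract (-\tfrac{1}{4})·f_2 from x + \tfrac{3}{5}y^{2} - \tfrac{53}{10}y + \tfrac{27}{2} → \tfrac{1}{10}y^{2} - \tfrac{101}{20}y + \tfrac{57}{4}
  leading term y^{2}: subtract (-\tfrac{1}{5})·h_6 from \tfrac{1}{10}y^{2} - \tfrac{101}{20}y + \tfrac{57}{4} → -\tfrac{57}{10}y + \tfrac{171}{10}
  leading term y: no divisor's leading term divides it; move -\tfrac{57}{10}y to the remainder.
  leading term 1: no divisor's leading term divides it; move \tfrac{171}{10} to the remainder.
  remainder -\tfrac{57}{10}y + \tfrac{171}{10} ≠ 0; add h_7 = -\tfrac{57}{10}y + \tfrac{171}{10} to the basis.

The other S-polynomials (S(f_2,f_3), S(f_2,f_4), S(f_3,f_4), S(f_1,h_5), S(f_2,h_5), S(f_3,h_5), S(f_4,h_5), S(f_1,h_6), S(f_2,h_6), S(f_3,h_6), S(f_4,h_6), S(h_5,h_6), S(f_1,h_7), S(f_2,h_7), S(f_3,h_7), S(f_4,h_7), S(h_5,h_7), S(h_6,h_7)) all reduce to 0 modulo the current basis, so we have a Gröbner basis.
Inter-reduce: drop elements whose leading term is divisible by another's, tail-reduce, and make monic.
Reduced Gröbner basis: {x + 3, y - 3}.

A lex Gröbner basis eliminates variables successively. Here y - 3 depends only on y, with roots {3}; lifting each root through the earlier basis elements recovers the full solutions.
  y = 3: the earlier basis element becomes x + 3 = 0, giving x = -3 — point (-3, 3).
Each listed point satisfies every original equation (direct substitution).
A lex Gröbner basis triangularizes the system, enabling back-substitution.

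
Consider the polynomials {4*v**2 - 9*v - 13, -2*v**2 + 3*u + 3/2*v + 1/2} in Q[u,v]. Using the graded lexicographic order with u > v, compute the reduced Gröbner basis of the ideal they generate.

G = {v**2 - 9/4*v - 13/4, u - v - 2}

f_1 = 4*v**2 - 9*v - 13, LT = v**2.
f_2 = -2*v**2 + 3*u + 3/2*v + 1/2, LT = v**2.

S(f_1,f_2): lcm = v**2. S = 3/2*u - 3/2*v - 3.
  leading term u: no divisor's leading term divides it; move 3/2*u to the remainder.
  leading term v: no divisor's leading term divides it; move -3/2*v to the remainder.
  leading term 1: no divisor's leading term divides it; move -3 to the remainder.
  remainder 3/2*u - 3/2*v - 3 ≠ 0; add g_3 = 3/2*u - 3/2*v - 3 to the basis.

S(f_1,g_3): leading monomials are coprime, so the S-polynomial reduces to 0 (Buchberger's first criterion).
S(f_2,g_3): leading monomials are coprime, so the S-polynomial reduces to 0 (Buchberger's first criterion).
Every S-polynomial of the final basis reduces to 0, so we have a Gröbner basis.
Inter-reduce: drop elements whose leading term is divisible by another's, tail-reduce, and make monic.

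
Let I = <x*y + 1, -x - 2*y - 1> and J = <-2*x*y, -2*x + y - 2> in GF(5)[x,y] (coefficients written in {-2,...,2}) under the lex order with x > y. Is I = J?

No, the ideals differ.

For a fixed monomial order, each ideal has a unique reduced Gröbner basis; comparing bases decides equality.
Buchberger on the first generating set:
f_1 = x*y + 1, LT = x*y.
f_2 = -x - 2*y - 1, LT = x.

S(f_1,f_2): lcm = x*y. S = -2*y**2 - y + 1.
  leading term y**2: no divisor's leading term divides it; move -2*y**2 to the remainder.
  leading term y: no divisor's leading term divides it; move -y to the remainder.
  leading term 1: no divisor's leading term divides it; move 1 to the remainder.
  remainder -2*y**2 - y + 1 ≠ 0; add g_3 = -2*y**2 - y + 1 to the basis.

The other S-polynomials (S(f_1,g_3), S(f_2,g_3)) all reduce to 0 modulo the current basis, so we have a Gröbner basis.
Inter-reduce: drop elements whose leading term is divisible by another's, tail-reduce, and make monic.
Reduced Gröbner basis: {x + 2*y + 1, y**2 - 2*y + 2}.

Buchberger on the second generating set:
h_1 = -2*x*y, LT = x*y.
h_2 = -2*x + y - 2, LT = x.

S(h_1,h_2): lcm = x*y. S = -2*y**2 - y.
  leading term y**2: no divisor's leading term divides it; move -2*y**2 to the remainder.
  leading term y: no divisor's leading term divides it; move -y to the remainder.
  remainder -2*y**2 - y ≠ 0; add k_3 = -2*y**2 - y to the basis.

The other S-polynomials (S(h_1,k_3), S(h_2,k_3)) all reduce to 0 modulo the current basis, so we have a Gröbner basis.
Inter-reduce: drop elements whose leading term is divisible by another's, tail-reduce, and make monic.
Reduced Gröbner basis: {x + 2*y + 1, y**2 - 2*y}.

These differ, so the ideals are not equal.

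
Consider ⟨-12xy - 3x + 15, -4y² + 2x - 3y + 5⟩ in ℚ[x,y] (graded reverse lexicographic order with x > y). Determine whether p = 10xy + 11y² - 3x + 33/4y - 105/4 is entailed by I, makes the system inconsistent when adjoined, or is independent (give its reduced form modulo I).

First compute the reduced Gröbner basis of I by Buchberger's algorithm.
f_1 = -12xy - 3x + 15, LT = xy.
f_2 = -4y² + 2x - 3y + 5, LT = y².

S(f_1,f_2): lcm = xy². S = ½x² - ½xy + 5/4x - 5/4y.
  reduce S modulo (f_1, f_2):
  remainder ½x² + 11/8x - 5/4y - ⅝ ≠ 0; add h_3 = ½x² + 11/8x - 5/4y - ⅝ to the basis.

The other S-polynomials (S(f_1,h_3), S(f_2,h_3)) all reduce to 0 modulo the current basis, so we have a Gröbner basis.
Inter-reduce: drop elements whose leading term is divisible by another's, tail-reduce, and make monic.
Reduced Gröbner basis: {x² + 11/4x - 5/2y - 5/4, xy + ¼x - 5/4, y² - ½x + ¾y - 5/4}.
Label its elements g_1 = x² + 11/4x - 5/2y - 5/4, g_2 = xy + ¼x - 5/4, g_3 = y² - ½x + ¾y - 5/4.

Reduce p = 10xy + 11y² - 3x + 33/4y - 105/4 modulo G:
  leading term xy: subtract (10)·g_2 from 10xy + 11y² - 3x + 33/4y - 105/4 → 11y² - 11/2x + 33/4y - 55/4
  leading term y²: subtract (11)·g_3 from 11y² - 11/2x + 33/4y - 55/4 → 0
  normal form = 0.
Since the normal form is 0, p ∈ I.

10xy + 11y² - 3x + 33/4y - 105/4 lies in I (it reduces to 0).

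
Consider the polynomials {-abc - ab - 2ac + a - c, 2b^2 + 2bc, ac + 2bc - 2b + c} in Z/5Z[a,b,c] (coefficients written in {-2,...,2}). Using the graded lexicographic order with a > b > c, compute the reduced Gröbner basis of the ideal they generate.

G = {bc^2 + 2bc + 2c^2 + 2a + b, c^3 + 2bc + 2c^2 - 2a - b, a^2 + bc + 2c^2 - 2a - b, ab - bc + c^2 + 2b - c, ac + 2bc - 2b + c, b^2 + bc}

f_1 = -abc - ab - 2ac + a - c, LT = abc.
f_2 = 2b^2 + 2bc, LT = b^2.
f_3 = ac + 2bc - 2b + c, LT = ac.

S(f_1,f_2): lcm = ab^2c. S = -abc^2 + ab^2 + 2abc - ab + bc.
  leading term abc^2: subtract (c)·f_1 from -abc^2 + ab^2 + 2abc - ab + bc → ab^2 - 2abc + 2ac^2 - ab - ac + bc + c^2
  leading term ab^2: subtract (-2a)·f_2 from ab^2 - 2abc + 2ac^2 - ab - ac + bc + c^2 → 2abc + 2ac^2 - ab - ac + bc + c^2
  leading term abc: subtract (-2)·f_1 from 2abc + 2ac^2 - ab - ac + bc + c^2 → 2ac^2 + 2ab + bc + c^2 + 2a - 2c
  leading term ac^2: subtract (2c)·f_3 from 2ac^2 + 2ab + bc + c^2 + 2a - 2c → bc^2 + 2ab - c^2 + 2a - 2c
  leading term bc^2: no divisor's leading term divides it; move bc^2 to the remainder.
  leading term ab: no divisor's leading term divides it; move 2ab to the remainder.
  leading term c^2: no divisor's leading term divides it; move -c^2 to the remainder.
  leading term a: no divisor's leading term divides it; move 2a to the remainder.
  leading term c: no divisor's leading term divides it; move -2c to the remainder.
  remainder bc^2 + 2ab - c^2 + 2a - 2c ≠ 0; add g_4 = bc^2 + 2ab - c^2 + 2a - 2c to the basis.

S(f_1,f_3): lcm = abc. S = -2b^2c + ab + 2ac + 2b^2 - bc - a + c.
  leading term b^2c: subtract (-c)·f_2 from -2b^2c + ab + 2ac + 2b^2 - bc - a + c → 2bc^2 + ab + 2ac + 2b^2 - bc - a + c
  leading term bc^2: subtract (2)·g_4 from 2bc^2 + ab + 2ac + 2b^2 - bc - a + c → 2ab + 2ac + 2b^2 - bc + 2c^2
  leading term ab: no divisor's leading term divides it; move 2ab to the remainder.
  leading term ac: subtract (2)·f_3 from 2ac + 2b^2 - bc + 2c^2 → 2b^2 + 2c^2 - b - 2c
  leading term b^2: subtract (1)·f_2 from 2b^2 + 2c^2 - b - 2c → -2bc + 2c^2 - b - 2c
  leading term bc: no divisor's leading term divides it; move -2bc to the remainder.
  leading term c^2: no divisor's leading term divides it; move 2c^2 to the remainder.
  leading term b: no divisor's leading term divides it; move -b to the remainder.
  leading term c: no divisor's leading term divides it; move -2c to the remainder.
  remainder 2ab - 2bc + 2c^2 - b - 2c ≠ 0; add g_5 = 2ab - 2bc + 2c^2 - b - 2c to the basis.

S(f_1,g_4): lcm = abc^2. S = -2a^2b + abc - 2ac^2 - 2a^2 + ac + c^2.
  leading term a^2b: subtract (-a)·g_5 from -2a^2b + abc - 2ac^2 - 2a^2 + ac + c^2 → -abc - 2a^2 - ab - ac + c^2
  leading term abc: subtract (1)·f_1 from -abc - 2a^2 - ab - ac + c^2 → -2a^2 + ac + c^2 - a + c
  leading term a^2: no divisor's leading term divides it; move -2a^2 to the remainder.
  leading term ac: subtract (1)·f_3 from ac + c^2 - a + c → -2bc + c^2 - a + 2b
  leading term bc: no divisor's leading term divides it; move -2bc to the remainder.
  leading term c^2: no divisor's leading term divides it; move c^2 to the remainder.
  leading term a: no divisor's leading term divides it; move -a to the remainder.
  leading term b: no divisor's leading term divides it; move 2b to the remainder.
  remainder -2a^2 - 2bc + c^2 - a + 2b ≠ 0; add g_6 = -2a^2 - 2bc + c^2 - a + 2b to the basis.

S(f_2,g_4): lcm = b^2c^2. S = bc^3 - 2ab^2 + bc^2 - 2ab + 2bc.
  leading term bc^3: subtract (c)·g_4 from bc^3 - 2ab^2 + bc^2 - 2ab + 2bc → -2ab^2 - 2abc + bc^2 + c^3 - 2ab - 2ac + 2bc + 2c^2
  leading term ab^2: subtract (-a)·f_2 from -2ab^2 - 2abc + bc^2 + c^3 - 2ab - 2ac + 2bc + 2c^2 → bc^2 + c^3 - 2ab - 2ac + 2bc + 2c^2
  leading term bc^2: subtract (1)·g_4 from bc^2 + c^3 - 2ab - 2ac + 2bc + 2c^2 → c^3 + ab - 2ac + 2bc - 2c^2 - 2a + 2c
  leading term c^3: no divisor's leading term divides it; move c^3 to the remainder.
  leading term ab: subtract (-2)·g_5 from ab - 2ac + 2bc - 2c^2 - 2a + 2c → -2ac - 2bc + 2c^2 - 2a - 2b - 2c
  leading term ac: subtract (-2)·f_3 from -2ac - 2bc + 2c^2 - 2a - 2b - 2c → 2bc + 2c^2 - 2a - b
  leading term bc: no divisor's leading term divides it; move 2bc to the remainder.
  leading term c^2: no divisor's leading term divides it; move 2c^2 to the remainder.
  leading term a: no divisor's leading term divides it; move -2a to the remainder.
  leading term b: no divisor's leading term divides it; move -b to the remainder.
  remainder c^3 + 2bc + 2c^2 - 2a - b ≠ 0; add g_7 = c^3 + 2bc + 2c^2 - 2a - b to the basis.

The other S-polynomials (S(f_2,f_3), S(f_3,g_4), S(f_1,g_5), S(f_2,g_5), S(f_3,g_5), S(g_4,g_5), S(f_1,g_6), S(f_2,g_6), S(f_3,g_6), S(g_4,g_6), S(g_5,g_6), S(f_1,g_7), S(f_2,g_7), S(f_3,g_7), S(g_4,g_7), S(g_5,g_7), S(g_6,g_7)) all reduce to 0 modulo the current basis, so we have a Gröbner basis.
Inter-reduce: drop elements whose leading term is divisible by another's, tail-reduce, and make monic.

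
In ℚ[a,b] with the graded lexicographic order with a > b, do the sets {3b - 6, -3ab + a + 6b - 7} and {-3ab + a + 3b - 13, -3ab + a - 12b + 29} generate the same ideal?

Since reduced Gröbner bases are canonical representatives of ideals under a given ordering, it suffices to compute and compare them.
Buchberger on the first generating set:
f_1 = 3b - 6, LT = b.
f_2 = -3ab + a + 6b - 7, LT = ab.

S(f_1,f_2): lcm = ab. S = -5/3a + 2b - 7/3.
  leading term a: no divisor's leading term divides it; move -5/3a to the remainder.
  leading term b: subtract (⅔)·f_1 from 2b - 7/3 → 5/3
  leading term 1: no divisor's leading term divides it; move 5/3 to the remainder.
  remainder -5/3a + 5/3 ≠ 0; add g_3 = -5/3a + 5/3 to the basis.

The other S-polynomials (S(f_1,g_3), S(f_2,g_3)) all reduce to 0 modulo the current basis, so we have a Gröbner basis.
Inter-reduce: drop elements whose leading term is divisible by another's, tail-reduce, and make monic.
Reduced Gröbner basis: {a - 1, b - 2}.

Buchberger on the second generating set:
h_1 = -3ab + a + 3b - 13, LT = ab.
h_2 = -3ab + a - 12b + 29, LT = ab.

S(h_1,h_2): lcm = ab. S = -5b + 14.
  leading term b: no divisor's leading term divides it; move -5b to the remainder.
  leading term 1: no divisor's leading term divides it; move 14 to the remainder.
  remainder -5b + 14 ≠ 0; add k_3 = -5b + 14 to the basis.

S(h_1,k_3): lcm = ab. S = 37/15a - b + 13/3.
  leading term a: no divisor's leading term divides it; move 37/15a to the remainder.
  leading term b: subtract (⅕)·k_3 from -b + 13/3 → 23/15
  leading term 1: no divisor's leading term divides it; move 23/15 to the remainder.
  remainder 37/15a + 23/15 ≠ 0; add k_4 = 37/15a + 23/15 to the basis.

The other S-polynomials (S(h_2,k_3), S(h_1,k_4), S(h_2,k_4), S(k_3,k_4)) all reduce to 0 modulo the current basis, so we have a Gröbner basis.
Inter-reduce: drop elements whose leading term is divisible by another's, tail-reduce, and make monic.
Reduced Gröbner basis: {a + 23/37, b - 14/5}.

Since the reduced bases disagree, the two ideals are not the same.

No, the ideals differ.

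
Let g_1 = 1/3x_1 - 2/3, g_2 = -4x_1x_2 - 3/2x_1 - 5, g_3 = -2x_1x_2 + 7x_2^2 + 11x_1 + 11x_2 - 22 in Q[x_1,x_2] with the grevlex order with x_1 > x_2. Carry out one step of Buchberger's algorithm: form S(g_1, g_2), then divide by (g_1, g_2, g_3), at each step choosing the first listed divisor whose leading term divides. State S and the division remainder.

S(g_1, g_2) = -3/8x_1 - 2x_2 - 5/4; remainder on division = -2x_2 - 2.

lcm(LM(g_1), LM(g_2)) = x_1x_2.
S = (lcm/LT(g_1))·g_1 − (lcm/LT(g_2))·g_2 = -3/8x_1 - 2x_2 - 5/4.
Reduce S modulo (g_1, g_2, g_3) in that order:
  leading term x_1: subtract (-9/8)·g_1 from -3/8x_1 - 2x_2 - 5/4 → -2x_2 - 2
  leading term x_2: no divisor's leading term divides it; move -2x_2 to the remainder.
  leading term 1: no divisor's leading term divides it; move -2 to the remainder.
The remainder -2x_2 - 2 is nonzero, so it would be added as the next basis element.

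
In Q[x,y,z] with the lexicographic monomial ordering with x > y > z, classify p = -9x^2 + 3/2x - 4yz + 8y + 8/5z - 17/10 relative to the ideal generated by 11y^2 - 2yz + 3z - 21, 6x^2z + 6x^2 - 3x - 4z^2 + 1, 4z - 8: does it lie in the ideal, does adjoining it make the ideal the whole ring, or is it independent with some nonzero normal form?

Adjoining -9x^2 + 3/2x - 4yz + 8y + 8/5z - 17/10 makes the ideal the whole ring: the system is inconsistent.

First compute the reduced Gröbner basis of I by Buchberger's algorithm.
f_1 = 11y^2 - 2yz + 3z - 21, LT = y^2.
f_2 = 6x^2z + 6x^2 - 3x - 4z^2 + 1, LT = x^2z.
f_3 = 4z - 8, LT = z.

S(f_2,f_3): lcm = x^2z. S = 3x^2 - 1/2x - 2/3z^2 + 1/6.
  leading term x^2: no divisor's leading term divides it; move 3x^2 to the remainder.
  leading term x: no divisor's leading term divides it; move -1/2x to the remainder.
  leading term z^2: subtract (-1/6z)·f_3 from -2/3z^2 + 1/6 → -4/3z + 1/6
  leading term z: subtract (-1/3)·f_3 from -4/3z + 1/6 → -5/2
  leading term 1: no divisor's leading term divides it; move -5/2 to the remainder.
  remainder 3x^2 - 1/2x - 5/2 ≠ 0; add h_4 = 3x^2 - 1/2x - 5/2 to the basis.

The other S-polynomials (S(f_1,f_2), S(f_1,f_3), S(f_1,h_4), S(f_2,h_4), S(f_3,h_4)) all reduce to 0 modulo the current basis, so we have a Gröbner basis.
Inter-reduce: drop elements whose leading term is divisible by another's, tail-reduce, and make monic.
Reduced Gröbner basis: {x^2 - 1/6x - 5/6, y^2 - 4/11y - 15/11, z - 2}.
Label its elements g_1 = x^2 - 1/6x - 5/6, g_2 = y^2 - 4/11y - 15/11, g_3 = z - 2.

Reduce p = -9x^2 + 3/2x - 4yz + 8y + 8/5z - 17/10 modulo G:
  leading term x^2: subtract (-9)·g_1 from -9x^2 + 3/2x - 4yz + 8y + 8/5z - 17/10 → -4yz + 8y + 8/5z - 46/5
  leading term yz: subtract (-4y)·g_3 from -4yz + 8y + 8/5z - 46/5 → 8/5z - 46/5
  leading term z: subtract (8/5)·g_3 from 8/5z - 46/5 → -6
  leading term 1: no divisor's leading term divides it; move -6 to the remainder.
  normal form = -6.
The normal form is nonzero, so p ∉ I. Since p minus its normal form lies in I, I + (p) = I + (r) where r = -6; decide whether this ideal is the whole ring.
Here r = -6 is a nonzero constant, hence a unit: 1 ∈ I + (p), the Gröbner basis of I + (p) is {1}, and the enlarged system has no common solution — adjoining p is inconsistent.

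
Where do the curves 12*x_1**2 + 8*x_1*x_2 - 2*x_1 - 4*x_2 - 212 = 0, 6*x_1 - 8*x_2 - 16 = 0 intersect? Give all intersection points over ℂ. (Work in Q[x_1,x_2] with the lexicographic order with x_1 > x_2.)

Compute a lex Gröbner basis by Buchberger's algorithm.
f_1 = 12*x_1**2 + 8*x_1*x_2 - 2*x_1 - 4*x_2 - 212, LT = x_1**2.
f_2 = 6*x_1 - 8*x_2 - 16, LT = x_1.

S(f_1,f_2): lcm = x_1**2. S = 2*x_1*x_2 + 5/2*x_1 - 1/3*x_2 - 53/3.
  leading term x_1*x_2: subtract (1/3*x_2)·f_2 from 2*x_1*x_2 + 5/2*x_1 - 1/3*x_2 - 53/3 → 5/2*x_1 + 8/3*x_2**2 + 5*x_2 - 53/3
  leading term x_1: subtract (5/12)·f_2 from 5/2*x_1 + 8/3*x_2**2 + 5*x_2 - 53/3 → 8/3*x_2**2 + 25/3*x_2 - 11
  leading term x_2**2: no divisor's leading term divides it; move 8/3*x_2**2 to the remainder.
  leading term x_2: no divisor's leading term divides it; move 25/3*x_2 to the remainder.
  leading term 1: no divisor's leading term divides it; move -11 to the remainder.
  remainder 8/3*x_2**2 + 25/3*x_2 - 11 ≠ 0; add h_3 = 8/3*x_2**2 + 25/3*x_2 - 11 to the basis.

S(f_1,h_3): leading monomials are coprime, so the S-polynomial reduces to 0 (Buchberger's first criterion).
S(f_2,h_3): leading monomials are coprime, so the S-polynomial reduces to 0 (Buchberger's first criterion).
Every S-polynomial of the final basis reduces to 0, so we have a Gröbner basis.
Inter-reduce: drop elements whose leading term is divisible by another's, tail-reduce, and make monic.
Reduced Gröbner basis: {x_1 - 4/3*x_2 - 8/3, x_2**2 + 25/8*x_2 - 33/8}.

The lex basis is triangular: the last element involves only x_2. Solving x_2**2 + 25/8*x_2 - 33/8 = 0 gives x_2 ∈ {-33/8, 1}; substituting each value into the earlier elements determines the remaining variables.
  x_2 = -33/8: the earlier basis element becomes x_1 + 17/6 = 0, giving x_1 = -17/6 — point (-17/6, -33/8).
  x_2 = 1: the earlier basis element becomes x_1 - 4 = 0, giving x_1 = 4 — point (4, 1).
Check: every point annihilates each of the original generators.

{(-17/6, -33/8), (4, 1)}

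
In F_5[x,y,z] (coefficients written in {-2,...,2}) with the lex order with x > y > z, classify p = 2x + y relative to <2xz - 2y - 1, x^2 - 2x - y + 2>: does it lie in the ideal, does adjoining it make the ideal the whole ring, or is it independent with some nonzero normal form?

First compute the reduced Gröbner basis of I by Buchberger's algorithm.
f_1 = 2xz - 2y - 1, LT = xz.
f_2 = x^2 - 2x - y + 2, LT = x^2.

S(f_1,f_2): lcm = x^2z. S = -xy + 2xz + 2x + yz - 2z.
  reduce S modulo (f_1, f_2):
  remainder -xy + 2x + yz + 2y - 2z + 1 ≠ 0; add h_3 = -xy + 2x + yz + 2y - 2z + 1 to the basis.

S(f_1,h_3): lcm = xyz. S = 2xz - y^2 + yz^2 + 2yz + 2y - 2z^2 + z.
  reduce S modulo (f_1, f_2, h_3):
  remainder -y^2 + yz^2 + 2yz - y - 2z^2 + z + 1 ≠ 0; add h_4 = -y^2 + yz^2 + 2yz - y - 2z^2 + z + 1 to the basis.

The other S-polynomials (S(f_2,h_3), S(f_1,h_4), S(f_2,h_4), S(h_3,h_4)) all reduce to 0 modulo the current basis, so we have a Gröbner basis.
Inter-reduce: drop elements whose leading term is divisible by another's, tail-reduce, and make monic.
Reduced Gröbner basis: {x^2 - 2x - y + 2, xy - 2x - yz - 2y + 2z - 1, xz - y + 2, y^2 - yz^2 - 2yz + y + 2z^2 - z - 1}.
Label its elements g_1 = x^2 - 2x - y + 2, g_2 = xy - 2x - yz - 2y + 2z - 1, g_3 = xz - y + 2, g_4 = y^2 - yz^2 - 2yz + y + 2z^2 - z - 1.

Reduce p = 2x + y modulo G:
  leading term x: no divisor's leading term divides it; move 2x to the remainder.
  leading term y: no divisor's leading term divides it; move y to the remainder.
  normal form = 2x + y.
The normal form is nonzero, so p ∉ I. Since p minus its normal form lies in I, I + (p) = I + (r) where r = 2x + y; decide whether this ideal is the whole ring.
Run Buchberger on G together with r (pairs among the g_i already reduce to 0 since G is a Gröbner basis):
g_1 = x^2 - 2x - y + 2, LT = x^2.
g_2 = xy - 2x - yz - 2y + 2z - 1, LT = xy.
g_3 = xz - y + 2, LT = xz.
g_4 = y^2 - yz^2 - 2yz + y + 2z^2 - z - 1, LT = y^2.
r = 2x + y, LT = x.

S(g_1,r): lcm = x^2. S = 2xy - 2x - y + 2.
  reduce S modulo (g_1, g_2, g_3, g_4, r):
  remainder 2yz + 2y + z - 1 ≠ 0; add m_6 = 2yz + 2y + z - 1 to the basis.

S(g_2,r): lcm = xy. S = -2x + 2y^2 - yz - 2y + 2z - 1.
  reduce S modulo (g_1, g_2, g_3, g_4, r, m_6):
  remainder y + 2z - 1 ≠ 0; add m_7 = y + 2z - 1 to the basis.

S(g_4,m_6): lcm = y^2z. S = -y^2 - yz^3 - 2yz^2 - 2yz - 2y + 2z^3 - z^2 - z.
  reduce S modulo (g_1, g_2, g_3, g_4, r, m_6, m_7):
  remainder -z^2 + z - 1 ≠ 0; add m_8 = -z^2 + z - 1 to the basis.

The other S-polynomials (S(g_1,g_2), S(g_1,g_3), S(g_1,g_4), S(g_2,g_3), S(g_2,g_4), S(g_3,g_4), S(g_3,r), S(g_4,r), S(g_1,m_6), S(g_2,m_6), S(g_3,m_6), S(r,m_6), S(g_1,m_7), S(g_2,m_7), S(g_3,m_7), S(g_4,m_7), S(r,m_7), S(m_6,m_7), S(g_1,m_8), S(g_2,m_8), S(g_3,m_8), S(g_4,m_8), S(r,m_8), S(m_6,m_8), S(m_7,m_8)) all reduce to 0 modulo the current basis, so we have a Gröbner basis.
Inter-reduce: drop elements whose leading term is divisible by another's, tail-reduce, and make monic.
Reduced Gröbner basis: {x - z - 2, y + 2z - 1, z^2 - z + 1}.
The reduced Gröbner basis of I + (p) is {x - z - 2, y + 2z - 1, z^2 - z + 1} ≠ {1}, a proper ideal, so the enlarged system stays consistent: p is independent of I, with normal form 2x + y.

The remainder on division by a Gröbner basis is unique — it is the normal form.

2x + y is independent of I; its normal form modulo I is 2x + y.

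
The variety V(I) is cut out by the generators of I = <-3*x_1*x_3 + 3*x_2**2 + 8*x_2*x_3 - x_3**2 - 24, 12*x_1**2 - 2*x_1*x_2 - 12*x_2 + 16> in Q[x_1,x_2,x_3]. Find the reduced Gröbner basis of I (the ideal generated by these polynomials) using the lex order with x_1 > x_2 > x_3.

G = {x_1**2 - 1/6*x_1*x_2 - x_2 + 4/3, x_1*x_2**2 - 8*x_1 + 5/2*x_2**3 + 19/3*x_2**2*x_3 - 31/18*x_2*x_3**2 - x_2*x_3 - 20*x_2 + 1/9*x_3**3 + 4*x_3, x_1*x_3 - x_2**2 - 8/3*x_2*x_3 + 1/3*x_3**2 + 8, x_2**4 + 31/6*x_2**3*x_3 + 6*x_2**2*x_3**2 - 16*x_2**2 - 31/18*x_2*x_3**3 - x_2*x_3**2 - 124/3*x_2*x_3 + 1/9*x_3**4 + 20/3*x_3**2 + 64}

f_1 = -3*x_1*x_3 + 3*x_2**2 + 8*x_2*x_3 - x_3**2 - 24, LT = x_1*x_3.
f_2 = 12*x_1**2 - 2*x_1*x_2 - 12*x_2 + 16, LT = x_1**2.

S(f_1,f_2): lcm = x_1**2*x_3. S = -x_1*x_2**2 - 5/2*x_1*x_2*x_3 + 1/3*x_1*x_3**2 + 8*x_1 + x_2*x_3 - 4/3*x_3.
  leading term x_1*x_2**2: no divisor's leading term divides it; move -x_1*x_2**2 to the remainder.
  leading term x_1*x_2*x_3: subtract (5/6*x_2)·f_1 from -5/2*x_1*x_2*x_3 + 1/3*x_1*x_3**2 + 8*x_1 + x_2*x_3 - 4/3*x_3 → 1/3*x_1*x_3**2 + 8*x_1 - 5/2*x_2**3 - 20/3*x_2**2*x_3 + 5/6*x_2*x_3**2 + x_2*x_3 + 20*x_2 - 4/3*x_3
  leading term x_1*x_3**2: subtract (-1/9*x_3)·f_1 from 1/3*x_1*x_3**2 + 8*x_1 - 5/2*x_2**3 - 20/3*x_2**2*x_3 + 5/6*x_2*x_3**2 + x_2*x_3 + 20*x_2 - 4/3*x_3 → 8*x_1 - 5/2*x_2**3 - 19/3*x_2**2*x_3 + 31/18*x_2*x_3**2 + x_2*x_3 + 20*x_2 - 1/9*x_3**3 - 4*x_3
  leading term x_1: no divisor's leading term divides it; move 8*x_1 to the remainder.
  leading term x_2**3: no divisor's leading term divides it; move -5/2*x_2**3 to the remainder.
  leading term x_2**2*x_3: no divisor's leading term divides it; move -19/3*x_2**2*x_3 to the remainder.
  leading term x_2*x_3**2: no divisor's leading term divides it; move 31/18*x_2*x_3**2 to the remainder.
  leading term x_2*x_3: no divisor's leading term divides it; move x_2*x_3 to the remainder.
  leading term x_2: no divisor's leading term divides it; move 20*x_2 to the remainder.
  leading term x_3**3: no divisor's leading term divides it; move -1/9*x_3**3 to the remainder.
  leading term x_3: no divisor's leading term divides it; move -4*x_3 to the remainder.
  remainder -x_1*x_2**2 + 8*x_1 - 5/2*x_2**3 - 19/3*x_2**2*x_3 + 31/18*x_2*x_3**2 + x_2*x_3 + 20*x_2 - 1/9*x_3**3 - 4*x_3 ≠ 0; add g_3 = -x_1*x_2**2 + 8*x_1 - 5/2*x_2**3 - 19/3*x_2**2*x_3 + 31/18*x_2*x_3**2 + x_2*x_3 + 20*x_2 - 1/9*x_3**3 - 4*x_3 to the basis.

S(f_1,g_3): lcm = x_1*x_2**2*x_3. S = 8*x_1*x_3 - x_2**4 - 31/6*x_2**3*x_3 - 6*x_2**2*x_3**2 + 8*x_2**2 + 31/18*x_2*x_3**3 + x_2*x_3**2 + 20*x_2*x_3 - 1/9*x_3**4 - 4*x_3**2.
  leading term x_1*x_3: subtract (-8/3)·f_1 from 8*x_1*x_3 - x_2**4 - 31/6*x_2**3*x_3 - 6*x_2**2*x_3**2 + 8*x_2**2 + 31/18*x_2*x_3**3 + x_2*x_3**2 + 20*x_2*x_3 - 1/9*x_3**4 - 4*x_3**2 → -x_2**4 - 31/6*x_2**3*x_3 - 6*x_2**2*x_3**2 + 16*x_2**2 + 31/18*x_2*x_3**3 + x_2*x_3**2 + 124/3*x_2*x_3 - 1/9*x_3**4 - 20/3*x_3**2 - 64
  leading term x_2**4: no divisor's leading term divides it; move -x_2**4 to the remainder.
  leading term x_2**3*x_3: no divisor's leading term divides it; move -31/6*x_2**3*x_3 to the remainder.
  leading term x_2**2*x_3**2: no divisor's leading term divides it; move -6*x_2**2*x_3**2 to the remainder.
  leading term x_2**2: no divisor's leading term divides it; move 16*x_2**2 to the remainder.
  leading term x_2*x_3**3: no divisor's leading term divides it; move 31/18*x_2*x_3**3 to the remainder.
  leading term x_2*x_3**2: no divisor's leading term divides it; move x_2*x_3**2 to the remainder.
  leading term x_2*x_3: no divisor's leading term divides it; move 124/3*x_2*x_3 to the remainder.
  leading term x_3**4: no divisor's leading term divides it; move -1/9*x_3**4 to the remainder.
  leading term x_3**2: no divisor's leading term divides it; move -20/3*x_3**2 to the remainder.
  leading term 1: no divisor's leading term divides it; move -64 to the remainder.
  remainder -x_2**4 - 31/6*x_2**3*x_3 - 6*x_2**2*x_3**2 + 16*x_2**2 + 31/18*x_2*x_3**3 + x_2*x_3**2 + 124/3*x_2*x_3 - 1/9*x_3**4 - 20/3*x_3**2 - 64 ≠ 0; add g_4 = -x_2**4 - 31/6*x_2**3*x_3 - 6*x_2**2*x_3**2 + 16*x_2**2 + 31/18*x_2*x_3**3 + x_2*x_3**2 + 124/3*x_2*x_3 - 1/9*x_3**4 - 20/3*x_3**2 - 64 to the basis.

The other S-polynomials (S(f_2,g_3), S(f_1,g_4), S(f_2,g_4), S(g_3,g_4)) all reduce to 0 modulo the current basis, so we have a Gröbner basis.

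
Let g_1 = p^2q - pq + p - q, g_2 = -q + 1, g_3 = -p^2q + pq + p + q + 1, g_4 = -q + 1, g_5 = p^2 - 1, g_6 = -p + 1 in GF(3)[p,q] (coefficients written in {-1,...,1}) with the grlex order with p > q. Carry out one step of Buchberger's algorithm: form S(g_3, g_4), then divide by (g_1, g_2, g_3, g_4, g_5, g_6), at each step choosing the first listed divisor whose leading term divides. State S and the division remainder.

lcm(LM(g_3), LM(g_4)) = p^2q.
S = (lcm/LT(g_3))·g_3 − (lcm/LT(g_4))·g_4 = p^2 - pq - p - q - 1.
Reduce S modulo (g_1, g_2, g_3, g_4, g_5, g_6) in that order:
  leading term p^2: subtract (1)·g_5 from p^2 - pq - p - q - 1 → -pq - p - q
  leading term pq: subtract (p)·g_2 from -pq - p - q → p - q
  leading term p: subtract (-1)·g_6 from p - q → -q + 1
  leading term q: subtract (1)·g_2 from -q + 1 → 0
The remainder is 0, so this S-polynomial contributes no new basis element.

S(g_3, g_4) = p^2 - pq - p - q - 1; remainder on division = 0.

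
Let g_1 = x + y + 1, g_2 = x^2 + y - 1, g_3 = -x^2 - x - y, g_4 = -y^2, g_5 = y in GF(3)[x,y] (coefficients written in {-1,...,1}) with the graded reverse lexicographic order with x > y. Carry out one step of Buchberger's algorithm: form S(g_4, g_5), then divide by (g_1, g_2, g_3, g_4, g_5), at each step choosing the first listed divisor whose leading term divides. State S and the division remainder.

lcm(LM(g_4), LM(g_5)) = y^2.
S = (lcm/LT(g_4))·g_4 − (lcm/LT(g_5))·g_5 = 0.
Reduce S modulo (g_1, g_2, g_3, g_4, g_5) in that order:
The remainder is 0, so this S-polynomial contributes no new basis element.

S(g_4, g_5) = 0; remainder on division = 0.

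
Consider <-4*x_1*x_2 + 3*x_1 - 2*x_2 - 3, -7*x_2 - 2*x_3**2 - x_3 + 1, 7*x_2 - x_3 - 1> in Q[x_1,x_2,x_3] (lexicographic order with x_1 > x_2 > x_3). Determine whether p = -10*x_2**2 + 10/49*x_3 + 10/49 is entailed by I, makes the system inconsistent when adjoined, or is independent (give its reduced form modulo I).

-10*x_2**2 + 10/49*x_3 + 10/49 lies in I (it reduces to 0).

First compute the reduced Gröbner basis of I by Buchberger's algorithm.
f_1 = -4*x_1*x_2 + 3*x_1 - 2*x_2 - 3, LT = x_1*x_2.
f_2 = -7*x_2 - 2*x_3**2 - x_3 + 1, LT = x_2.
f_3 = 7*x_2 - x_3 - 1, LT = x_2.

S(f_1,f_2): lcm = x_1*x_2. S = -2/7*x_1*x_3**2 - 1/7*x_1*x_3 - 17/28*x_1 + 1/2*x_2 + 3/4.
  reduce S modulo (f_1, f_2, f_3):
  remainder -2/7*x_1*x_3**2 - 1/7*x_1*x_3 - 17/28*x_1 - 1/7*x_3**2 - 1/14*x_3 + 23/28 ≠ 0; add h_4 = -2/7*x_1*x_3**2 - 1/7*x_1*x_3 - 17/28*x_1 - 1/7*x_3**2 - 1/14*x_3 + 23/28 to the basis.

S(f_1,f_3): lcm = x_1*x_2. S = 1/7*x_1*x_3 - 17/28*x_1 + 1/2*x_2 + 3/4.
  reduce S modulo (f_1, f_2, f_3, h_4):
  remainder 1/7*x_1*x_3 - 17/28*x_1 - 1/7*x_3**2 - 1/14*x_3 + 23/28 ≠ 0; add h_5 = 1/7*x_1*x_3 - 17/28*x_1 - 1/7*x_3**2 - 1/14*x_3 + 23/28 to the basis.

S(f_2,f_3): lcm = x_2. S = 2/7*x_3**2 + 2/7*x_3.
  reduce S modulo (f_1, f_2, f_3, h_4, h_5):
  remainder 2/7*x_3**2 + 2/7*x_3 ≠ 0; add h_6 = 2/7*x_3**2 + 2/7*x_3 to the basis.

S(h_4,h_5): lcm = x_1*x_3**2. S = 19/4*x_1*x_3 + 17/8*x_1 + x_3**3 + x_3**2 - 11/2*x_3 - 23/8.
  reduce S modulo (f_1, f_2, f_3, h_4, h_5, h_6):
  remainder 357/16*x_1 - 63/8*x_3 - 483/16 ≠ 0; add h_7 = 357/16*x_1 - 63/8*x_3 - 483/16 to the basis.

The other S-polynomials (S(f_1,h_4), S(f_2,h_4), S(f_3,h_4), S(f_1,h_5), S(f_2,h_5), S(f_3,h_5), S(f_1,h_6), S(f_2,h_6), S(f_3,h_6), S(h_4,h_6), S(h_5,h_6), S(f_1,h_7), S(f_2,h_7), S(f_3,h_7), S(h_4,h_7), S(h_5,h_7), S(h_6,h_7)) all reduce to 0 modulo the current basis, so we have a Gröbner basis.
Inter-reduce: drop elements whose leading term is divisible by another's, tail-reduce, and make monic.
Reduced Gröbner basis: {x_1 - 6/17*x_3 - 23/17, x_2 - 1/7*x_3 - 1/7, x_3**2 + x_3}.
Label its elements g_1 = x_1 - 6/17*x_3 - 23/17, g_2 = x_2 - 1/7*x_3 - 1/7, g_3 = x_3**2 + x_3.

Reduce p = -10*x_2**2 + 10/49*x_3 + 10/49 modulo G:
  leading term x_2**2: subtract (-10*x_2)·g_2 from -10*x_2**2 + 10/49*x_3 + 10/49 → -10/7*x_2*x_3 - 10/7*x_2 + 10/49*x_3 + 10/49
  leading term x_2*x_3: subtract (-10/7*x_3)·g_2 from -10/7*x_2*x_3 - 10/7*x_2 + 10/49*x_3 + 10/49 → -10/7*x_2 - 10/49*x_3**2 + 10/49
  leading term x_2: subtract (-10/7)·g_2 from -10/7*x_2 - 10/49*x_3**2 + 10/49 → -10/49*x_3**2 - 10/49*x_3
  leading term x_3**2: subtract (-10/49)·g_3 from -10/49*x_3**2 - 10/49*x_3 → 0
  normal form = 0.
Since the normal form is 0, p ∈ I.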